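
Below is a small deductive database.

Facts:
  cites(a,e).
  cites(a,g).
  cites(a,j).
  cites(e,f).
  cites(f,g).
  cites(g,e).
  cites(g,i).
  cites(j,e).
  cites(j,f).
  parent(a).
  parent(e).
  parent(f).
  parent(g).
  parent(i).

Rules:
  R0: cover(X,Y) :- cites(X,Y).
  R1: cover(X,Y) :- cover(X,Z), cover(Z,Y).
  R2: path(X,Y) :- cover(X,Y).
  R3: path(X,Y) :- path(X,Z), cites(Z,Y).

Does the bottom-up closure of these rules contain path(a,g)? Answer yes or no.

round 1: derive cover(a,e) via R0 from cites(a,e)
round 1: derive cover(a,g) via R0 from cites(a,g)
round 1: derive cover(a,j) via R0 from cites(a,j)
round 1: derive cover(e,f) via R0 from cites(e,f)
round 1: derive cover(f,g) via R0 from cites(f,g)
round 1: derive cover(g,e) via R0 from cites(g,e)
round 1: derive cover(g,i) via R0 from cites(g,i)
round 1: derive cover(j,e) via R0 from cites(j,e)
round 1: derive cover(j,f) via R0 from cites(j,f)
round 2: derive cover(a,f) via R1 from cover(a,e), cover(e,f)
round 2: derive cover(a,i) via R1 from cover(a,g), cover(g,i)
round 2: derive cover(e,g) via R1 from cover(e,f), cover(f,g)
round 2: derive cover(f,e) via R1 from cover(f,g), cover(g,e)
round 2: derive cover(f,i) via R1 from cover(f,g), cover(g,i)
round 2: derive cover(g,f) via R1 from cover(g,e), cover(e,f)
round 2: derive cover(j,g) via R1 from cover(j,f), cover(f,g)
round 2: derive path(a,e) via R2 from cover(a,e)
round 2: derive path(a,g) via R2 from cover(a,g)
round 2: derive path(a,j) via R2 from cover(a,j)
round 2: derive path(e,f) via R2 from cover(e,f)
round 2: derive path(f,g) via R2 from cover(f,g)
round 2: derive path(g,e) via R2 from cover(g,e)
round 2: derive path(g,i) via R2 from cover(g,i)
round 2: derive path(j,e) via R2 from cover(j,e)
round 2: derive path(j,f) via R2 from cover(j,f)
round 3: derive cover(e,e) via R1 from cover(e,f), cover(f,e)
round 3: derive cover(e,i) via R1 from cover(e,f), cover(f,i)
round 3: derive cover(f,f) via R1 from cover(f,e), cover(e,f)
round 3: derive cover(g,g) via R1 from cover(g,e), cover(e,g)
round 3: derive cover(j,i) via R1 from cover(j,f), cover(f,i)
round 3: derive path(a,f) via R2 from cover(a,f)
round 3: derive path(a,i) via R2 from cover(a,i)
round 3: derive path(e,g) via R2 from cover(e,g)
round 3: derive path(f,e) via R2 from cover(f,e)
round 3: derive path(f,i) via R2 from cover(f,i)
round 3: derive path(g,f) via R2 from cover(g,f)
round 3: derive path(j,g) via R2 from cover(j,g)
round 4: derive path(e,e) via R2 from cover(e,e)
round 4: derive path(e,i) via R2 from cover(e,i)
round 4: derive path(f,f) via R2 from cover(f,f)
round 4: derive path(g,g) via R2 from cover(g,g)
round 4: derive path(j,i) via R2 from cover(j,i)

yes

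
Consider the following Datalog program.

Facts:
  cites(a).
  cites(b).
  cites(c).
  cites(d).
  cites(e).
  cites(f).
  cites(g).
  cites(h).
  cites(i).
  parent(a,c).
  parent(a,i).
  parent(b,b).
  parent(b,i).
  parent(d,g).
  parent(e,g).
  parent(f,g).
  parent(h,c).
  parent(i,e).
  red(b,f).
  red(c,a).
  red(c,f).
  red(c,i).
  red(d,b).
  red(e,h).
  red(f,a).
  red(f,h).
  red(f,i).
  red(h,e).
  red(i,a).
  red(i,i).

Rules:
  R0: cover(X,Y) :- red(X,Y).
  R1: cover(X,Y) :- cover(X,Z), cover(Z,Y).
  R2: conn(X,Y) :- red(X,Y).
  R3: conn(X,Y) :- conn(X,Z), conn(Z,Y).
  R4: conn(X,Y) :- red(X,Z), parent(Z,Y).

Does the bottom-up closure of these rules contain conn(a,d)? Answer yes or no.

round 1: derive conn(b,f) via R2 from red(b,f)
round 1: derive conn(c,a) via R2 from red(c,a)
round 1: derive conn(c,f) via R2 from red(c,f)
round 1: derive conn(c,i) via R2 from red(c,i)
round 1: derive conn(d,b) via R2 from red(d,b)
round 1: derive conn(e,h) via R2 from red(e,h)
round 1: derive conn(f,a) via R2 from red(f,a)
round 1: derive conn(f,h) via R2 from red(f,h)
round 1: derive conn(f,i) via R2 from red(f,i)
round 1: derive conn(h,e) via R2 from red(h,e)
round 1: derive conn(i,a) via R2 from red(i,a)
round 1: derive conn(i,i) via R2 from red(i,i)
round 1: derive conn(b,g) via R4 from red(b,f), parent(f,g)
round 1: derive conn(c,c) via R4 from red(c,a), parent(a,c)
round 1: derive conn(c,e) via R4 from red(c,i), parent(i,e)
round 1: derive conn(c,g) via R4 from red(c,f), parent(f,g)
round 1: derive conn(d,i) via R4 from red(d,b), parent(b,i)
round 1: derive conn(e,c) via R4 from red(e,h), parent(h,c)
round 1: derive conn(f,c) via R4 from red(f,a), parent(a,c)
round 1: derive conn(f,e) via R4 from red(f,i), parent(i,e)
round 1: derive conn(h,g) via R4 from red(h,e), parent(e,g)
round 1: derive conn(i,c) via R4 from red(i,a), parent(a,c)
round 1: derive conn(i,e) via R4 from red(i,i), parent(i,e)
round 2: derive conn(b,a) via R3 from conn(b,f), conn(f,a)
round 2: derive conn(b,c) via R3 from conn(b,f), conn(f,c)
round 2: derive conn(b,e) via R3 from conn(b,f), conn(f,e)
round 2: derive conn(b,h) via R3 from conn(b,f), conn(f,h)
round 2: derive conn(b,i) via R3 from conn(b,f), conn(f,i)
round 2: derive conn(c,h) via R3 from conn(c,e), conn(e,h)
round 2: derive conn(d,a) via R3 from conn(d,i), conn(i,a)
round 2: derive conn(d,c) via R3 from conn(d,i), conn(i,c)
round 2: derive conn(d,e) via R3 from conn(d,i), conn(i,e)
round 2: derive conn(d,f) via R3 from conn(d,b), conn(b,f)
round 2: derive conn(d,g) via R3 from conn(d,b), conn(b,g)
round 2: derive conn(e,a) via R3 from conn(e,c), conn(c,a)
round 2: derive conn(e,e) via R3 from conn(e,c), conn(c,e)
round 2: derive conn(e,f) via R3 from conn(e,c), conn(c,f)
round 2: derive conn(e,g) via R3 from conn(e,c), conn(c,g)
round 2: derive conn(e,i) via R3 from conn(e,c), conn(c,i)
round 2: derive conn(f,f) via R3 from conn(f,c), conn(c,f)
round 2: derive conn(f,g) via R3 from conn(f,c), conn(c,g)
round 2: derive conn(h,c) via R3 from conn(h,e), conn(e,c)
round 2: derive conn(h,h) via R3 from conn(h,e), conn(e,h)
round 2: derive conn(i,f) via R3 from conn(i,c), conn(c,f)
round 2: derive conn(i,g) via R3 from conn(i,c), conn(c,g)
round 2: derive conn(i,h) via R3 from conn(i,e), conn(e,h)
round 3: derive conn(d,h) via R3 from conn(d,b), conn(b,h)
round 3: derive conn(h,a) via R3 from conn(h,c), conn(c,a)
round 3: derive conn(h,f) via R3 from conn(h,c), conn(c,f)
round 3: derive conn(h,i) via R3 from conn(h,c), conn(c,i)

no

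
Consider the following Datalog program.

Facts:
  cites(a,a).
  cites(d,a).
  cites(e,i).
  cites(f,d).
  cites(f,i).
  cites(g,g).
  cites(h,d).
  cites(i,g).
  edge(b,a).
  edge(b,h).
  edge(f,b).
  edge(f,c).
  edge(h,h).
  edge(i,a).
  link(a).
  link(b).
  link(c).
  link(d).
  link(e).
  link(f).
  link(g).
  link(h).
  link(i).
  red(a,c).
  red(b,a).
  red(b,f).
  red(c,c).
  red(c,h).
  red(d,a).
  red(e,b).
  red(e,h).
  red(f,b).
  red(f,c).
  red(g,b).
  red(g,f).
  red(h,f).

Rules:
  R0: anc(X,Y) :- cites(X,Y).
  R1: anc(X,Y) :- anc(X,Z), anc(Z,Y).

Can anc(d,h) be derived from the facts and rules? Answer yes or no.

no

round 1: derive anc(a,a) via R0 from cites(a,a)
round 1: derive anc(d,a) via R0 from cites(d,a)
round 1: derive anc(e,i) via R0 from cites(e,i)
round 1: derive anc(f,d) via R0 from cites(f,d)
round 1: derive anc(f,i) via R0 from cites(f,i)
round 1: derive anc(g,g) via R0 from cites(g,g)
round 1: derive anc(h,d) via R0 from cites(h,d)
round 1: derive anc(i,g) via R0 from cites(i,g)
round 2: derive anc(e,g) via R1 from anc(e,i), anc(i,g)
round 2: derive anc(f,a) via R1 from anc(f,d), anc(d,a)
round 2: derive anc(f,g) via R1 from anc(f,i), anc(i,g)
round 2: derive anc(h,a) via R1 from anc(h,d), anc(d,a)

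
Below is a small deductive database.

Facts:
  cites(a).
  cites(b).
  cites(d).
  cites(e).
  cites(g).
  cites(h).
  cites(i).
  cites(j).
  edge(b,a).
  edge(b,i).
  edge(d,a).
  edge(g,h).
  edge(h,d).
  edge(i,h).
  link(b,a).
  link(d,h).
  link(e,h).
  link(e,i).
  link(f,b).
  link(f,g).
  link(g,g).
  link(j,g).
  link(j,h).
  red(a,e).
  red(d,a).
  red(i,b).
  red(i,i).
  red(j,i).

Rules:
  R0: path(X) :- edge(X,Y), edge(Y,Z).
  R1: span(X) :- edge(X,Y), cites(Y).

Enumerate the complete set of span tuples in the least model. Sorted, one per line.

span(b)
span(d)
span(g)
span(h)
span(i)

round 1: derive span(b) via R1 from edge(b,a), cites(a)
round 1: derive span(d) via R1 from edge(d,a), cites(a)
round 1: derive span(g) via R1 from edge(g,h), cites(h)
round 1: derive span(h) via R1 from edge(h,d), cites(d)
round 1: derive span(i) via R1 from edge(i,h), cites(h)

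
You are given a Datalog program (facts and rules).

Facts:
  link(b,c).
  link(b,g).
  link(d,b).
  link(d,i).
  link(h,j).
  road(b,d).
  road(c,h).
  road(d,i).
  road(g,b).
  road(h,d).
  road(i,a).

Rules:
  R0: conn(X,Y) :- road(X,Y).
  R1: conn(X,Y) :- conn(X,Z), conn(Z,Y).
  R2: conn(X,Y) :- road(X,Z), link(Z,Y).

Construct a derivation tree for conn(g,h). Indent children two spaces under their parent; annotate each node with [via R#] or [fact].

round 1: derive conn(b,d) via R0 from road(b,d)
round 1: derive conn(c,h) via R0 from road(c,h)
round 1: derive conn(d,i) via R0 from road(d,i)
round 1: derive conn(g,b) via R0 from road(g,b)
round 1: derive conn(h,d) via R0 from road(h,d)
round 1: derive conn(i,a) via R0 from road(i,a)
round 1: derive conn(b,b) via R2 from road(b,d), link(d,b)
round 1: derive conn(b,i) via R2 from road(b,d), link(d,i)
round 1: derive conn(c,j) via R2 from road(c,h), link(h,j)
round 1: derive conn(g,c) via R2 from road(g,b), link(b,c)
round 1: derive conn(g,g) via R2 from road(g,b), link(b,g)
round 1: derive conn(h,b) via R2 from road(h,d), link(d,b)
round 1: derive conn(h,i) via R2 from road(h,d), link(d,i)
round 2: derive conn(b,a) via R1 from conn(b,i), conn(i,a)
round 2: derive conn(c,b) via R1 from conn(c,h), conn(h,b)
round 2: derive conn(c,d) via R1 from conn(c,h), conn(h,d)
round 2: derive conn(c,i) via R1 from conn(c,h), conn(h,i)
round 2: derive conn(d,a) via R1 from conn(d,i), conn(i,a)
round 2: derive conn(g,d) via R1 from conn(g,b), conn(b,d)
round 2: derive conn(g,h) via R1 from conn(g,c), conn(c,h)
round 2: derive conn(g,i) via R1 from conn(g,b), conn(b,i)
round 2: derive conn(g,j) via R1 from conn(g,c), conn(c,j)
round 2: derive conn(h,a) via R1 from conn(h,i), conn(i,a)
round 3: derive conn(c,a) via R1 from conn(c,b), conn(b,a)
round 3: derive conn(g,a) via R1 from conn(g,b), conn(b,a)

conn(g,h)  [via R1]
  conn(g,c)  [via R2]
    road(g,b)  [fact]
    link(b,c)  [fact]
  conn(c,h)  [via R0]
    road(c,h)  [fact]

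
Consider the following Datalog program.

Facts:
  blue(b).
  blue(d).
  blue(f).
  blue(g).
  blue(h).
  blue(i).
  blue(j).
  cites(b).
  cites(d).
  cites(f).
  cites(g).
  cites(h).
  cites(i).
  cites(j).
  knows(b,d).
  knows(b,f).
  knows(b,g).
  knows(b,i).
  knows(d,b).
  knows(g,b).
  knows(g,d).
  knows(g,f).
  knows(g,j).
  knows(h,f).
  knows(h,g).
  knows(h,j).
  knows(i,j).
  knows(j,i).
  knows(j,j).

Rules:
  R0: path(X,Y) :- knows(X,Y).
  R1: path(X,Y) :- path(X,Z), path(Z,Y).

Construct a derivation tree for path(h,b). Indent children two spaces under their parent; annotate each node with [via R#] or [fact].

path(h,b)  [via R1]
  path(h,g)  [via R0]
    knows(h,g)  [fact]
  path(g,b)  [via R0]
    knows(g,b)  [fact]

round 1: derive path(b,d) via R0 from knows(b,d)
round 1: derive path(b,f) via R0 from knows(b,f)
round 1: derive path(b,g) via R0 from knows(b,g)
round 1: derive path(b,i) via R0 from knows(b,i)
round 1: derive path(d,b) via R0 from knows(d,b)
round 1: derive path(g,b) via R0 from knows(g,b)
round 1: derive path(g,d) via R0 from knows(g,d)
round 1: derive path(g,f) via R0 from knows(g,f)
round 1: derive path(g,j) via R0 from knows(g,j)
round 1: derive path(h,f) via R0 from knows(h,f)
round 1: derive path(h,g) via R0 from knows(h,g)
round 1: derive path(h,j) via R0 from knows(h,j)
round 1: derive path(i,j) via R0 from knows(i,j)
round 1: derive path(j,i) via R0 from knows(j,i)
round 1: derive path(j,j) via R0 from knows(j,j)
round 2: derive path(b,b) via R1 from path(b,d), path(d,b)
round 2: derive path(b,j) via R1 from path(b,g), path(g,j)
round 2: derive path(d,d) via R1 from path(d,b), path(b,d)
round 2: derive path(d,f) via R1 from path(d,b), path(b,f)
round 2: derive path(d,g) via R1 from path(d,b), path(b,g)
round 2: derive path(d,i) via R1 from path(d,b), path(b,i)
round 2: derive path(g,g) via R1 from path(g,b), path(b,g)
round 2: derive path(g,i) via R1 from path(g,b), path(b,i)
round 2: derive path(h,b) via R1 from path(h,g), path(g,b)
round 2: derive path(h,d) via R1 from path(h,g), path(g,d)
round 2: derive path(h,i) via R1 from path(h,j), path(j,i)
round 2: derive path(i,i) via R1 from path(i,j), path(j,i)
round 3: derive path(d,j) via R1 from path(d,b), path(b,j)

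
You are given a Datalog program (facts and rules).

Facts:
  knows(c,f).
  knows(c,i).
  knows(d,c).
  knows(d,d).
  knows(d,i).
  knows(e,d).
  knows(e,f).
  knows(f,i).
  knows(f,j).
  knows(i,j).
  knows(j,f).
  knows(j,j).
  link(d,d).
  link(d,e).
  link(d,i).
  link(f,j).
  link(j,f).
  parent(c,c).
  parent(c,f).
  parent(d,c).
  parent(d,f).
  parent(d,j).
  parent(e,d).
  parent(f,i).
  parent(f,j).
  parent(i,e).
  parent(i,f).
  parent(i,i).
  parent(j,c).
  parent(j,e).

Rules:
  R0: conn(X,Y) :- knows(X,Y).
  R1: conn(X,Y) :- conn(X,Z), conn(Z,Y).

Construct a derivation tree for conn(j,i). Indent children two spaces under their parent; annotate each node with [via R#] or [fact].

round 1: derive conn(c,f) via R0 from knows(c,f)
round 1: derive conn(c,i) via R0 from knows(c,i)
round 1: derive conn(d,c) via R0 from knows(d,c)
round 1: derive conn(d,d) via R0 from knows(d,d)
round 1: derive conn(d,i) via R0 from knows(d,i)
round 1: derive conn(e,d) via R0 from knows(e,d)
round 1: derive conn(e,f) via R0 from knows(e,f)
round 1: derive conn(f,i) via R0 from knows(f,i)
round 1: derive conn(f,j) via R0 from knows(f,j)
round 1: derive conn(i,j) via R0 from knows(i,j)
round 1: derive conn(j,f) via R0 from knows(j,f)
round 1: derive conn(j,j) via R0 from knows(j,j)
round 2: derive conn(c,j) via R1 from conn(c,f), conn(f,j)
round 2: derive conn(d,f) via R1 from conn(d,c), conn(c,f)
round 2: derive conn(d,j) via R1 from conn(d,i), conn(i,j)
round 2: derive conn(e,c) via R1 from conn(e,d), conn(d,c)
round 2: derive conn(e,i) via R1 from conn(e,d), conn(d,i)
round 2: derive conn(e,j) via R1 from conn(e,f), conn(f,j)
round 2: derive conn(f,f) via R1 from conn(f,j), conn(j,f)
round 2: derive conn(i,f) via R1 from conn(i,j), conn(j,f)
round 2: derive conn(j,i) via R1 from conn(j,f), conn(f,i)
round 3: derive conn(i,i) via R1 from conn(i,f), conn(f,i)

conn(j,i)  [via R1]
  conn(j,f)  [via R0]
    knows(j,f)  [fact]
  conn(f,i)  [via R0]
    knows(f,i)  [fact]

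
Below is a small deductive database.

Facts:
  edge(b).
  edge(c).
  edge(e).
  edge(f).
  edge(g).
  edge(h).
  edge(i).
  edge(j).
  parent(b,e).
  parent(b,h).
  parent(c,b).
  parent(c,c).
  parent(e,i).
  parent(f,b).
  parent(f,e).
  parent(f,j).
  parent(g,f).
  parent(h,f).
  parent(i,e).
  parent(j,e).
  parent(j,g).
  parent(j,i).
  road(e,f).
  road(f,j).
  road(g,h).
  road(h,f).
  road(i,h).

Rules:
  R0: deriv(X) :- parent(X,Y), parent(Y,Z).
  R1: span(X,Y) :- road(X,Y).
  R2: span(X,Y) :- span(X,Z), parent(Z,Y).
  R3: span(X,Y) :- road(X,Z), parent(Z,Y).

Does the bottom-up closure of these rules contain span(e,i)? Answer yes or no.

round 1: derive span(e,f) via R1 from road(e,f)
round 1: derive span(f,j) via R1 from road(f,j)
round 1: derive span(g,h) via R1 from road(g,h)
round 1: derive span(h,f) via R1 from road(h,f)
round 1: derive span(i,h) via R1 from road(i,h)
round 1: derive span(e,b) via R3 from road(e,f), parent(f,b)
round 1: derive span(e,e) via R3 from road(e,f), parent(f,e)
round 1: derive span(e,j) via R3 from road(e,f), parent(f,j)
round 1: derive span(f,e) via R3 from road(f,j), parent(j,e)
round 1: derive span(f,g) via R3 from road(f,j), parent(j,g)
round 1: derive span(f,i) via R3 from road(f,j), parent(j,i)
round 1: derive span(g,f) via R3 from road(g,h), parent(h,f)
round 1: derive span(h,b) via R3 from road(h,f), parent(f,b)
round 1: derive span(h,e) via R3 from road(h,f), parent(f,e)
round 1: derive span(h,j) via R3 from road(h,f), parent(f,j)
round 1: derive span(i,f) via R3 from road(i,h), parent(h,f)
round 2: derive span(e,g) via R2 from span(e,j), parent(j,g)
round 2: derive span(e,h) via R2 from span(e,b), parent(b,h)
round 2: derive span(e,i) via R2 from span(e,e), parent(e,i)
round 2: derive span(f,f) via R2 from span(f,g), parent(g,f)
round 2: derive span(g,b) via R2 from span(g,f), parent(f,b)
round 2: derive span(g,e) via R2 from span(g,f), parent(f,e)
round 2: derive span(g,j) via R2 from span(g,f), parent(f,j)
round 2: derive span(h,g) via R2 from span(h,j), parent(j,g)
round 2: derive span(h,h) via R2 from span(h,b), parent(b,h)
round 2: derive span(h,i) via R2 from span(h,e), parent(e,i)
round 2: derive span(i,b) via R2 from span(i,f), parent(f,b)
round 2: derive span(i,e) via R2 from span(i,f), parent(f,e)
round 2: derive span(i,j) via R2 from span(i,f), parent(f,j)
round 3: derive span(f,b) via R2 from span(f,f), parent(f,b)
round 3: derive span(g,g) via R2 from span(g,j), parent(j,g)
round 3: derive span(g,i) via R2 from span(g,e), parent(e,i)
round 3: derive span(i,g) via R2 from span(i,j), parent(j,g)
round 3: derive span(i,i) via R2 from span(i,e), parent(e,i)
round 4: derive span(f,h) via R2 from span(f,b), parent(b,h)

yes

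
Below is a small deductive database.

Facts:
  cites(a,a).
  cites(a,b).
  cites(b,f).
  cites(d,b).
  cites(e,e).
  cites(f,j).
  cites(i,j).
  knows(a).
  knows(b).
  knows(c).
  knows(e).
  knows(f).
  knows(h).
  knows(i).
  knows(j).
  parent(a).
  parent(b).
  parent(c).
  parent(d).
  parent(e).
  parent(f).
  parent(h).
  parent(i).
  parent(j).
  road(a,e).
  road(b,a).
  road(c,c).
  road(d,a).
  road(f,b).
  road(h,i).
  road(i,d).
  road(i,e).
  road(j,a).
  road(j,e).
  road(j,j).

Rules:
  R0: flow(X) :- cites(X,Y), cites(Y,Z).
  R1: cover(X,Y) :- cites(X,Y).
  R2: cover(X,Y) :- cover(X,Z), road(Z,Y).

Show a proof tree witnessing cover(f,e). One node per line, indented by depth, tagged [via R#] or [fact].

cover(f,e)  [via R2]
  cover(f,j)  [via R1]
    cites(f,j)  [fact]
  road(j,e)  [fact]

round 1: derive cover(a,a) via R1 from cites(a,a)
round 1: derive cover(a,b) via R1 from cites(a,b)
round 1: derive cover(b,f) via R1 from cites(b,f)
round 1: derive cover(d,b) via R1 from cites(d,b)
round 1: derive cover(e,e) via R1 from cites(e,e)
round 1: derive cover(f,j) via R1 from cites(f,j)
round 1: derive cover(i,j) via R1 from cites(i,j)
round 2: derive cover(a,e) via R2 from cover(a,a), road(a,e)
round 2: derive cover(b,b) via R2 from cover(b,f), road(f,b)
round 2: derive cover(d,a) via R2 from cover(d,b), road(b,a)
round 2: derive cover(f,a) via R2 from cover(f,j), road(j,a)
round 2: derive cover(f,e) via R2 from cover(f,j), road(j,e)
round 2: derive cover(i,a) via R2 from cover(i,j), road(j,a)
round 2: derive cover(i,e) via R2 from cover(i,j), road(j,e)
round 3: derive cover(b,a) via R2 from cover(b,b), road(b,a)
round 3: derive cover(d,e) via R2 from cover(d,a), road(a,e)
round 4: derive cover(b,e) via R2 from cover(b,a), road(a,e)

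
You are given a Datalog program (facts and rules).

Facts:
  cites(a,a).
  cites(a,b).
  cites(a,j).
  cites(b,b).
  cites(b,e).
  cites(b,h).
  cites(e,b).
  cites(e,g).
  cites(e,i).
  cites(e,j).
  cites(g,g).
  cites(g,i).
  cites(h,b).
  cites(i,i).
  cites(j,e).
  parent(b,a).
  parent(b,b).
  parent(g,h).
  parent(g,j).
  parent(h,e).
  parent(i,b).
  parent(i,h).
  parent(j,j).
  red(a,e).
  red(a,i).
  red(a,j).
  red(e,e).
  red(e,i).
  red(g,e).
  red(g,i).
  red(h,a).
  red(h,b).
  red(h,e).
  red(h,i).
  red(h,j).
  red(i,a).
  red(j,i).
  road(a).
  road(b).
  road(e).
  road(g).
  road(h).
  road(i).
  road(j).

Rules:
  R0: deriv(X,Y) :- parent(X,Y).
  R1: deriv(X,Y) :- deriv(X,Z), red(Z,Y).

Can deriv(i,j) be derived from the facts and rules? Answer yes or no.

yes

round 1: derive deriv(b,a) via R0 from parent(b,a)
round 1: derive deriv(b,b) via R0 from parent(b,b)
round 1: derive deriv(g,h) via R0 from parent(g,h)
round 1: derive deriv(g,j) via R0 from parent(g,j)
round 1: derive deriv(h,e) via R0 from parent(h,e)
round 1: derive deriv(i,b) via R0 from parent(i,b)
round 1: derive deriv(i,h) via R0 from parent(i,h)
round 1: derive deriv(j,j) via R0 from parent(j,j)
round 2: derive deriv(b,e) via R1 from deriv(b,a), red(a,e)
round 2: derive deriv(b,i) via R1 from deriv(b,a), red(a,i)
round 2: derive deriv(b,j) via R1 from deriv(b,a), red(a,j)
round 2: derive deriv(g,a) via R1 from deriv(g,h), red(h,a)
round 2: derive deriv(g,b) via R1 from deriv(g,h), red(h,b)
round 2: derive deriv(g,e) via R1 from deriv(g,h), red(h,e)
round 2: derive deriv(g,i) via R1 from deriv(g,h), red(h,i)
round 2: derive deriv(h,i) via R1 from deriv(h,e), red(e,i)
round 2: derive deriv(i,a) via R1 from deriv(i,h), red(h,a)
round 2: derive deriv(i,e) via R1 from deriv(i,h), red(h,e)
round 2: derive deriv(i,i) via R1 from deriv(i,h), red(h,i)
round 2: derive deriv(i,j) via R1 from deriv(i,h), red(h,j)
round 2: derive deriv(j,i) via R1 from deriv(j,j), red(j,i)
round 3: derive deriv(h,a) via R1 from deriv(h,i), red(i,a)
round 3: derive deriv(j,a) via R1 from deriv(j,i), red(i,a)
round 4: derive deriv(h,j) via R1 from deriv(h,a), red(a,j)
round 4: derive deriv(j,e) via R1 from deriv(j,a), red(a,e)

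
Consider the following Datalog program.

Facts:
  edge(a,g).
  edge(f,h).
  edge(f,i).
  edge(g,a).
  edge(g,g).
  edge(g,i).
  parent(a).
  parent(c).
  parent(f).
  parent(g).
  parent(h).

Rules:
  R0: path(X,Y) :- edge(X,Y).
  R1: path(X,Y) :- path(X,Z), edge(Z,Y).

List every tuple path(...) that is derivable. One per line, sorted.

round 1: derive path(a,g) via R0 from edge(a,g)
round 1: derive path(f,h) via R0 from edge(f,h)
round 1: derive path(f,i) via R0 from edge(f,i)
round 1: derive path(g,a) via R0 from edge(g,a)
round 1: derive path(g,g) via R0 from edge(g,g)
round 1: derive path(g,i) via R0 from edge(g,i)
round 2: derive path(a,a) via R1 from path(a,g), edge(g,a)
round 2: derive path(a,i) via R1 from path(a,g), edge(g,i)

path(a,a)
path(a,g)
path(a,i)
path(f,h)
path(f,i)
path(g,a)
path(g,g)
path(g,i)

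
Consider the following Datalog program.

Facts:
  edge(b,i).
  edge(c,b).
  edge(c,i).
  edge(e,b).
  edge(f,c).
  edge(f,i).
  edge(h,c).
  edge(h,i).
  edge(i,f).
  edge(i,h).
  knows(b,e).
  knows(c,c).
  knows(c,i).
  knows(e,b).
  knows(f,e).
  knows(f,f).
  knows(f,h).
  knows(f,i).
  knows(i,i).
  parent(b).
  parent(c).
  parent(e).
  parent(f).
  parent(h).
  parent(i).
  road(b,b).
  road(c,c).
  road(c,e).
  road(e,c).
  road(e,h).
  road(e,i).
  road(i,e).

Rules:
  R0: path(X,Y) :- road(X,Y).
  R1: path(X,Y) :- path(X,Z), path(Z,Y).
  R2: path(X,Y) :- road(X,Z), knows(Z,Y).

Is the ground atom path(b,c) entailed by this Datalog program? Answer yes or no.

round 1: derive path(b,b) via R0 from road(b,b)
round 1: derive path(c,c) via R0 from road(c,c)
round 1: derive path(c,e) via R0 from road(c,e)
round 1: derive path(e,c) via R0 from road(e,c)
round 1: derive path(e,h) via R0 from road(e,h)
round 1: derive path(e,i) via R0 from road(e,i)
round 1: derive path(i,e) via R0 from road(i,e)
round 1: derive path(b,e) via R2 from road(b,b), knows(b,e)
round 1: derive path(c,b) via R2 from road(c,e), knows(e,b)
round 1: derive path(c,i) via R2 from road(c,c), knows(c,i)
round 1: derive path(i,b) via R2 from road(i,e), knows(e,b)
round 2: derive path(b,c) via R1 from path(b,e), path(e,c)
round 2: derive path(b,h) via R1 from path(b,e), path(e,h)
round 2: derive path(b,i) via R1 from path(b,e), path(e,i)
round 2: derive path(c,h) via R1 from path(c,e), path(e,h)
round 2: derive path(e,b) via R1 from path(e,c), path(c,b)
round 2: derive path(e,e) via R1 from path(e,c), path(c,e)
round 2: derive path(i,c) via R1 from path(i,e), path(e,c)
round 2: derive path(i,h) via R1 from path(i,e), path(e,h)
round 2: derive path(i,i) via R1 from path(i,e), path(e,i)

yes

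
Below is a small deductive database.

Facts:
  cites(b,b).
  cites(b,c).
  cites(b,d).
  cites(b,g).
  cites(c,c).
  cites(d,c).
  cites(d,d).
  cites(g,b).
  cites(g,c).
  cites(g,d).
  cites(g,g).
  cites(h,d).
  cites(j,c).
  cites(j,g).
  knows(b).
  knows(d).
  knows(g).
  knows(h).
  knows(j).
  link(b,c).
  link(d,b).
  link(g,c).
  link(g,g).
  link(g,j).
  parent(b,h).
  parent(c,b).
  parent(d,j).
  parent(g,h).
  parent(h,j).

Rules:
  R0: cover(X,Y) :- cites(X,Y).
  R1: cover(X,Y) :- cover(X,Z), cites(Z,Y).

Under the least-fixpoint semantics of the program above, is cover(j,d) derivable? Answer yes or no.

yes

round 1: derive cover(b,b) via R0 from cites(b,b)
round 1: derive cover(b,c) via R0 from cites(b,c)
round 1: derive cover(b,d) via R0 from cites(b,d)
round 1: derive cover(b,g) via R0 from cites(b,g)
round 1: derive cover(c,c) via R0 from cites(c,c)
round 1: derive cover(d,c) via R0 from cites(d,c)
round 1: derive cover(d,d) via R0 from cites(d,d)
round 1: derive cover(g,b) via R0 from cites(g,b)
round 1: derive cover(g,c) via R0 from cites(g,c)
round 1: derive cover(g,d) via R0 from cites(g,d)
round 1: derive cover(g,g) via R0 from cites(g,g)
round 1: derive cover(h,d) via R0 from cites(h,d)
round 1: derive cover(j,c) via R0 from cites(j,c)
round 1: derive cover(j,g) via R0 from cites(j,g)
round 2: derive cover(h,c) via R1 from cover(h,d), cites(d,c)
round 2: derive cover(j,b) via R1 from cover(j,g), cites(g,b)
round 2: derive cover(j,d) via R1 from cover(j,g), cites(g,d)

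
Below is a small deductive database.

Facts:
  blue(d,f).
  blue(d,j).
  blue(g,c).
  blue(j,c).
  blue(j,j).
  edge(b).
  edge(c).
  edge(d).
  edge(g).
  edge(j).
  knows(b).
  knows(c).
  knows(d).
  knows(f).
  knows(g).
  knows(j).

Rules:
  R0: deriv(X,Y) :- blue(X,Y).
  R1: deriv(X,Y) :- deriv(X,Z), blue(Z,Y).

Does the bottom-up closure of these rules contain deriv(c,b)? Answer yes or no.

round 1: derive deriv(d,f) via R0 from blue(d,f)
round 1: derive deriv(d,j) via R0 from blue(d,j)
round 1: derive deriv(g,c) via R0 from blue(g,c)
round 1: derive deriv(j,c) via R0 from blue(j,c)
round 1: derive deriv(j,j) via R0 from blue(j,j)
round 2: derive deriv(d,c) via R1 from deriv(d,j), blue(j,c)

no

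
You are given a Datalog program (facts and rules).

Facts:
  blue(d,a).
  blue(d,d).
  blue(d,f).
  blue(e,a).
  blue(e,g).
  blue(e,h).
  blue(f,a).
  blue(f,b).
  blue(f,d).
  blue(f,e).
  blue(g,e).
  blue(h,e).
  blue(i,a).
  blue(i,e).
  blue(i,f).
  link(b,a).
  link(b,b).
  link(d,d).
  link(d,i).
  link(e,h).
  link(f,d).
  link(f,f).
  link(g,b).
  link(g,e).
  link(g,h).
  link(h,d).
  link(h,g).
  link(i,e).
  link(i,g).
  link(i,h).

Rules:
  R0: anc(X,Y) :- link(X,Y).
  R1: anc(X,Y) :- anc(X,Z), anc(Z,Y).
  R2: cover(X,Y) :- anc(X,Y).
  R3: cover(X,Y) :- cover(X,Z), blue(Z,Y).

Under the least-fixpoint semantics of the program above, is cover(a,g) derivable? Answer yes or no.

round 1: derive anc(b,a) via R0 from link(b,a)
round 1: derive anc(b,b) via R0 from link(b,b)
round 1: derive anc(d,d) via R0 from link(d,d)
round 1: derive anc(d,i) via R0 from link(d,i)
round 1: derive anc(e,h) via R0 from link(e,h)
round 1: derive anc(f,d) via R0 from link(f,d)
round 1: derive anc(f,f) via R0 from link(f,f)
round 1: derive anc(g,b) via R0 from link(g,b)
round 1: derive anc(g,e) via R0 from link(g,e)
round 1: derive anc(g,h) via R0 from link(g,h)
round 1: derive anc(h,d) via R0 from link(h,d)
round 1: derive anc(h,g) via R0 from link(h,g)
round 1: derive anc(i,e) via R0 from link(i,e)
round 1: derive anc(i,g) via R0 from link(i,g)
round 1: derive anc(i,h) via R0 from link(i,h)
round 2: derive anc(d,e) via R1 from anc(d,i), anc(i,e)
round 2: derive anc(d,g) via R1 from anc(d,i), anc(i,g)
round 2: derive anc(d,h) via R1 from anc(d,i), anc(i,h)
round 2: derive anc(e,d) via R1 from anc(e,h), anc(h,d)
round 2: derive anc(e,g) via R1 from anc(e,h), anc(h,g)
round 2: derive anc(f,i) via R1 from anc(f,d), anc(d,i)
round 2: derive anc(g,a) via R1 from anc(g,b), anc(b,a)
round 2: derive anc(g,d) via R1 from anc(g,h), anc(h,d)
round 2: derive anc(g,g) via R1 from anc(g,h), anc(h,g)
round 2: derive anc(h,b) via R1 from anc(h,g), anc(g,b)
round 2: derive anc(h,e) via R1 from anc(h,g), anc(g,e)
round 2: derive anc(h,h) via R1 from anc(h,g), anc(g,h)
round 2: derive anc(h,i) via R1 from anc(h,d), anc(d,i)
round 2: derive anc(i,b) via R1 from anc(i,g), anc(g,b)
round 2: derive anc(i,d) via R1 from anc(i,h), anc(h,d)
round 2: derive cover(b,a) via R2 from anc(b,a)
round 2: derive cover(b,b) via R2 from anc(b,b)
round 2: derive cover(d,d) via R2 from anc(d,d)
round 2: derive cover(d,i) via R2 from anc(d,i)
round 2: derive cover(e,h) via R2 from anc(e,h)
round 2: derive cover(f,d) via R2 from anc(f,d)
round 2: derive cover(f,f) via R2 from anc(f,f)
round 2: derive cover(g,b) via R2 from anc(g,b)
round 2: derive cover(g,e) via R2 from anc(g,e)
round 2: derive cover(g,h) via R2 from anc(g,h)
round 2: derive cover(h,d) via R2 from anc(h,d)
round 2: derive cover(h,g) via R2 from anc(h,g)
round 2: derive cover(i,e) via R2 from anc(i,e)
round 2: derive cover(i,g) via R2 from anc(i,g)
round 2: derive cover(i,h) via R2 from anc(i,h)
round 3: derive anc(d,a) via R1 from anc(d,g), anc(g,a)
round 3: derive anc(d,b) via R1 from anc(d,g), anc(g,b)
round 3: derive anc(e,a) via R1 from anc(e,g), anc(g,a)
round 3: derive anc(e,b) via R1 from anc(e,g), anc(g,b)
round 3: derive anc(e,e) via R1 from anc(e,d), anc(d,e)
round 3: derive anc(e,i) via R1 from anc(e,d), anc(d,i)
round 3: derive anc(f,b) via R1 from anc(f,i), anc(i,b)
round 3: derive anc(f,e) via R1 from anc(f,d), anc(d,e)
round 3: derive anc(f,g) via R1 from anc(f,d), anc(d,g)
round 3: derive anc(f,h) via R1 from anc(f,d), anc(d,h)
round 3: derive anc(g,i) via R1 from anc(g,d), anc(d,i)
round 3: derive anc(h,a) via R1 from anc(h,b), anc(b,a)
round 3: derive anc(i,a) via R1 from anc(i,b), anc(b,a)
round 3: derive anc(i,i) via R1 from anc(i,d), anc(d,i)
round 3: derive cover(d,e) via R2 from anc(d,e)
round 3: derive cover(d,g) via R2 from anc(d,g)
round 3: derive cover(d,h) via R2 from anc(d,h)
round 3: derive cover(e,d) via R2 from anc(e,d)
round 3: derive cover(e,g) via R2 from anc(e,g)
round 3: derive cover(f,i) via R2 from anc(f,i)
round 3: derive cover(g,a) via R2 from anc(g,a)
round 3: derive cover(g,d) via R2 from anc(g,d)
round 3: derive cover(g,g) via R2 from anc(g,g)
round 3: derive cover(h,b) via R2 from anc(h,b)
round 3: derive cover(h,e) via R2 from anc(h,e)
round 3: derive cover(h,h) via R2 from anc(h,h)
round 3: derive cover(h,i) via R2 from anc(h,i)
round 3: derive cover(i,b) via R2 from anc(i,b)
round 3: derive cover(i,d) via R2 from anc(i,d)
round 3: derive cover(d,a) via R3 from cover(d,d), blue(d,a)
round 3: derive cover(d,f) via R3 from cover(d,d), blue(d,f)
round 3: derive cover(e,e) via R3 from cover(e,h), blue(h,e)
round 3: derive cover(f,a) via R3 from cover(f,d), blue(d,a)
round 3: derive cover(f,b) via R3 from cover(f,f), blue(f,b)
round 3: derive cover(f,e) via R3 from cover(f,f), blue(f,e)
round 3: derive cover(h,a) via R3 from cover(h,d), blue(d,a)
round 3: derive cover(h,f) via R3 from cover(h,d), blue(d,f)
round 3: derive cover(i,a) via R3 from cover(i,e), blue(e,a)
round 4: derive anc(f,a) via R1 from anc(f,b), anc(b,a)
round 4: derive cover(d,b) via R2 from anc(d,b)
round 4: derive cover(e,a) via R2 from anc(e,a)
round 4: derive cover(e,b) via R2 from anc(e,b)
round 4: derive cover(e,i) via R2 from anc(e,i)
round 4: derive cover(f,g) via R2 from anc(f,g)
round 4: derive cover(f,h) via R2 from anc(f,h)
round 4: derive cover(g,i) via R2 from anc(g,i)
round 4: derive cover(i,i) via R2 from anc(i,i)
round 4: derive cover(e,f) via R3 from cover(e,d), blue(d,f)
round 4: derive cover(g,f) via R3 from cover(g,d), blue(d,f)
round 4: derive cover(i,f) via R3 from cover(i,d), blue(d,f)

no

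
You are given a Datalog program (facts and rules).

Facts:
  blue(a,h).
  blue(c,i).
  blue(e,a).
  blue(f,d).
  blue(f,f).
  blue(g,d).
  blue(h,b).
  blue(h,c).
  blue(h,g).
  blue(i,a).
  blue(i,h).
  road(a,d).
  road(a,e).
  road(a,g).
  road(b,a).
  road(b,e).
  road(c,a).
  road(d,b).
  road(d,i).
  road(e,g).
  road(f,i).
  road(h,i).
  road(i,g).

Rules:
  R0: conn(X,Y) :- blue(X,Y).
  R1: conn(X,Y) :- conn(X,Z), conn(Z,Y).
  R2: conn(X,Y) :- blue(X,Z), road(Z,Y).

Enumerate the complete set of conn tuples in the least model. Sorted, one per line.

conn(a,a)
conn(a,b)
conn(a,c)
conn(a,d)
conn(a,e)
conn(a,g)
conn(a,h)
conn(a,i)
conn(c,a)
conn(c,b)
conn(c,c)
conn(c,d)
conn(c,e)
conn(c,g)
conn(c,h)
conn(c,i)
conn(e,a)
conn(e,b)
conn(e,c)
conn(e,d)
conn(e,e)
conn(e,g)
conn(e,h)
conn(e,i)
conn(f,a)
conn(f,b)
conn(f,c)
conn(f,d)
conn(f,e)
conn(f,f)
conn(f,g)
conn(f,h)
conn(f,i)
conn(g,a)
conn(g,b)
conn(g,c)
conn(g,d)
conn(g,e)
conn(g,g)
conn(g,h)
conn(g,i)
conn(h,a)
conn(h,b)
conn(h,c)
conn(h,d)
conn(h,e)
conn(h,g)
conn(h,h)
conn(h,i)
conn(i,a)
conn(i,b)
conn(i,c)
conn(i,d)
conn(i,e)
conn(i,g)
conn(i,h)
conn(i,i)

round 1: derive conn(a,h) via R0 from blue(a,h)
round 1: derive conn(c,i) via R0 from blue(c,i)
round 1: derive conn(e,a) via R0 from blue(e,a)
round 1: derive conn(f,d) via R0 from blue(f,d)
round 1: derive conn(f,f) via R0 from blue(f,f)
round 1: derive conn(g,d) via R0 from blue(g,d)
round 1: derive conn(h,b) via R0 from blue(h,b)
round 1: derive conn(h,c) via R0 from blue(h,c)
round 1: derive conn(h,g) via R0 from blue(h,g)
round 1: derive conn(i,a) via R0 from blue(i,a)
round 1: derive conn(i,h) via R0 from blue(i,h)
round 1: derive conn(a,i) via R2 from blue(a,h), road(h,i)
round 1: derive conn(c,g) via R2 from blue(c,i), road(i,g)
round 1: derive conn(e,d) via R2 from blue(e,a), road(a,d)
round 1: derive conn(e,e) via R2 from blue(e,a), road(a,e)
round 1: derive conn(e,g) via R2 from blue(e,a), road(a,g)
round 1: derive conn(f,b) via R2 from blue(f,d), road(d,b)
round 1: derive conn(f,i) via R2 from blue(f,d), road(d,i)
round 1: derive conn(g,b) via R2 from blue(g,d), road(d,b)
round 1: derive conn(g,i) via R2 from blue(g,d), road(d,i)
round 1: derive conn(h,a) via R2 from blue(h,b), road(b,a)
round 1: derive conn(h,e) via R2 from blue(h,b), road(b,e)
round 1: derive conn(i,d) via R2 from blue(i,a), road(a,d)
round 1: derive conn(i,e) via R2 from blue(i,a), road(a,e)
round 1: derive conn(i,g) via R2 from blue(i,a), road(a,g)
round 1: derive conn(i,i) via R2 from blue(i,h), road(h,i)
round 2: derive conn(a,a) via R1 from conn(a,h), conn(h,a)
round 2: derive conn(a,b) via R1 from conn(a,h), conn(h,b)
round 2: derive conn(a,c) via R1 from conn(a,h), conn(h,c)
round 2: derive conn(a,d) via R1 from conn(a,i), conn(i,d)
round 2: derive conn(a,e) via R1 from conn(a,h), conn(h,e)
round 2: derive conn(a,g) via R1 from conn(a,h), conn(h,g)
round 2: derive conn(c,a) via R1 from conn(c,i), conn(i,a)
round 2: derive conn(c,b) via R1 from conn(c,g), conn(g,b)
round 2: derive conn(c,d) via R1 from conn(c,g), conn(g,d)
round 2: derive conn(c,e) via R1 from conn(c,i), conn(i,e)
round 2: derive conn(c,h) via R1 from conn(c,i), conn(i,h)
round 2: derive conn(e,b) via R1 from conn(e,g), conn(g,b)
round 2: derive conn(e,h) via R1 from conn(e,a), conn(a,h)
round 2: derive conn(e,i) via R1 from conn(e,a), conn(a,i)
round 2: derive conn(f,a) via R1 from conn(f,i), conn(i,a)
round 2: derive conn(f,e) via R1 from conn(f,i), conn(i,e)
round 2: derive conn(f,g) via R1 from conn(f,i), conn(i,g)
round 2: derive conn(f,h) via R1 from conn(f,i), conn(i,h)
round 2: derive conn(g,a) via R1 from conn(g,i), conn(i,a)
round 2: derive conn(g,e) via R1 from conn(g,i), conn(i,e)
round 2: derive conn(g,g) via R1 from conn(g,i), conn(i,g)
round 2: derive conn(g,h) via R1 from conn(g,i), conn(i,h)
round 2: derive conn(h,d) via R1 from conn(h,e), conn(e,d)
round 2: derive conn(h,h) via R1 from conn(h,a), conn(a,h)
round 2: derive conn(h,i) via R1 from conn(h,a), conn(a,i)
round 2: derive conn(i,b) via R1 from conn(i,g), conn(g,b)
round 2: derive conn(i,c) via R1 from conn(i,h), conn(h,c)
round 3: derive conn(c,c) via R1 from conn(c,a), conn(a,c)
round 3: derive conn(e,c) via R1 from conn(e,a), conn(a,c)
round 3: derive conn(f,c) via R1 from conn(f,a), conn(a,c)
round 3: derive conn(g,c) via R1 from conn(g,a), conn(a,c)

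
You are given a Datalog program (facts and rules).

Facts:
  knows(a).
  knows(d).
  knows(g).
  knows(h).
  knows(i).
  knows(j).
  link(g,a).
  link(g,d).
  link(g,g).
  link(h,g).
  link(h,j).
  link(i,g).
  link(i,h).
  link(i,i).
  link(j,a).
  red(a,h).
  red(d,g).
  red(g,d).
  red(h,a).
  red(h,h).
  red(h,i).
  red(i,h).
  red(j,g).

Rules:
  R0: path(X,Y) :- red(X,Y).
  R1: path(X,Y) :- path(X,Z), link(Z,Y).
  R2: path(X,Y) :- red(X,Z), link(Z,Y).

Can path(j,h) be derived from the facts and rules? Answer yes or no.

round 1: derive path(a,h) via R0 from red(a,h)
round 1: derive path(d,g) via R0 from red(d,g)
round 1: derive path(g,d) via R0 from red(g,d)
round 1: derive path(h,a) via R0 from red(h,a)
round 1: derive path(h,h) via R0 from red(h,h)
round 1: derive path(h,i) via R0 from red(h,i)
round 1: derive path(i,h) via R0 from red(i,h)
round 1: derive path(j,g) via R0 from red(j,g)
round 1: derive path(a,g) via R2 from red(a,h), link(h,g)
round 1: derive path(a,j) via R2 from red(a,h), link(h,j)
round 1: derive path(d,a) via R2 from red(d,g), link(g,a)
round 1: derive path(d,d) via R2 from red(d,g), link(g,d)
round 1: derive path(h,g) via R2 from red(h,h), link(h,g)
round 1: derive path(h,j) via R2 from red(h,h), link(h,j)
round 1: derive path(i,g) via R2 from red(i,h), link(h,g)
round 1: derive path(i,j) via R2 from red(i,h), link(h,j)
round 1: derive path(j,a) via R2 from red(j,g), link(g,a)
round 1: derive path(j,d) via R2 from red(j,g), link(g,d)
round 2: derive path(a,a) via R1 from path(a,g), link(g,a)
round 2: derive path(a,d) via R1 from path(a,g), link(g,d)
round 2: derive path(h,d) via R1 from path(h,g), link(g,d)
round 2: derive path(i,a) via R1 from path(i,g), link(g,a)
round 2: derive path(i,d) via R1 from path(i,g), link(g,d)

no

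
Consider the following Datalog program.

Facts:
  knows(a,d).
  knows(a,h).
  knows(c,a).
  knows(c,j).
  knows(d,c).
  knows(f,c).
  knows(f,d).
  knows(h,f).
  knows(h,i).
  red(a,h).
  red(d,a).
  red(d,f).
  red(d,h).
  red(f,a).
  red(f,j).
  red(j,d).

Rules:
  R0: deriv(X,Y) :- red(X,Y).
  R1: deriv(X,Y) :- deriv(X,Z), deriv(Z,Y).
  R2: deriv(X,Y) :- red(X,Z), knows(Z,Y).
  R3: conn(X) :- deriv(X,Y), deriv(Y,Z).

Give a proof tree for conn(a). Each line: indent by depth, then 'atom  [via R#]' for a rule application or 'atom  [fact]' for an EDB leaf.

round 1: derive deriv(a,h) via R0 from red(a,h)
round 1: derive deriv(d,a) via R0 from red(d,a)
round 1: derive deriv(d,f) via R0 from red(d,f)
round 1: derive deriv(d,h) via R0 from red(d,h)
round 1: derive deriv(f,a) via R0 from red(f,a)
round 1: derive deriv(f,j) via R0 from red(f,j)
round 1: derive deriv(j,d) via R0 from red(j,d)
round 1: derive deriv(a,f) via R2 from red(a,h), knows(h,f)
round 1: derive deriv(a,i) via R2 from red(a,h), knows(h,i)
round 1: derive deriv(d,c) via R2 from red(d,f), knows(f,c)
round 1: derive deriv(d,d) via R2 from red(d,a), knows(a,d)
round 1: derive deriv(d,i) via R2 from red(d,h), knows(h,i)
round 1: derive deriv(f,d) via R2 from red(f,a), knows(a,d)
round 1: derive deriv(f,h) via R2 from red(f,a), knows(a,h)
round 1: derive deriv(j,c) via R2 from red(j,d), knows(d,c)
round 2: derive deriv(a,a) via R1 from deriv(a,f), deriv(f,a)
round 2: derive deriv(a,d) via R1 from deriv(a,f), deriv(f,d)
round 2: derive deriv(a,j) via R1 from deriv(a,f), deriv(f,j)
round 2: derive deriv(d,j) via R1 from deriv(d,f), deriv(f,j)
round 2: derive deriv(f,c) via R1 from deriv(f,d), deriv(d,c)
round 2: derive deriv(f,f) via R1 from deriv(f,a), deriv(a,f)
round 2: derive deriv(f,i) via R1 from deriv(f,a), deriv(a,i)
round 2: derive deriv(j,a) via R1 from deriv(j,d), deriv(d,a)
round 2: derive deriv(j,f) via R1 from deriv(j,d), deriv(d,f)
round 2: derive deriv(j,h) via R1 from deriv(j,d), deriv(d,h)
round 2: derive deriv(j,i) via R1 from deriv(j,d), deriv(d,i)
round 2: derive conn(a) via R3 from deriv(a,f), deriv(f,a)
round 2: derive conn(d) via R3 from deriv(d,a), deriv(a,f)
round 2: derive conn(f) via R3 from deriv(f,a), deriv(a,f)
round 2: derive conn(j) via R3 from deriv(j,d), deriv(d,a)
round 3: derive deriv(a,c) via R1 from deriv(a,d), deriv(d,c)
round 3: derive deriv(j,j) via R1 from deriv(j,a), deriv(a,j)

conn(a)  [via R3]
  deriv(a,f)  [via R2]
    red(a,h)  [fact]
    knows(h,f)  [fact]
  deriv(f,a)  [via R0]
    red(f,a)  [fact]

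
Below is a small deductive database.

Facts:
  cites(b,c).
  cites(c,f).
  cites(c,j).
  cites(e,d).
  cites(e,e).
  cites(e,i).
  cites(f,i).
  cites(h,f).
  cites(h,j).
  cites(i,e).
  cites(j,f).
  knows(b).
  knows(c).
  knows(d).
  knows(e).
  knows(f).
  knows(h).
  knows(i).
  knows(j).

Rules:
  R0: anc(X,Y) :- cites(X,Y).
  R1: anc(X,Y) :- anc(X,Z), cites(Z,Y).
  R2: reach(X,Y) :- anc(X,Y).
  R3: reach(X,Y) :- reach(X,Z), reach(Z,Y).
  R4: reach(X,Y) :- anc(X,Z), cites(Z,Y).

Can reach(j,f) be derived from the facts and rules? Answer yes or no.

round 1: derive anc(b,c) via R0 from cites(b,c)
round 1: derive anc(c,f) via R0 from cites(c,f)
round 1: derive anc(c,j) via R0 from cites(c,j)
round 1: derive anc(e,d) via R0 from cites(e,d)
round 1: derive anc(e,e) via R0 from cites(e,e)
round 1: derive anc(e,i) via R0 from cites(e,i)
round 1: derive anc(f,i) via R0 from cites(f,i)
round 1: derive anc(h,f) via R0 from cites(h,f)
round 1: derive anc(h,j) via R0 from cites(h,j)
round 1: derive anc(i,e) via R0 from cites(i,e)
round 1: derive anc(j,f) via R0 from cites(j,f)
round 2: derive anc(b,f) via R1 from anc(b,c), cites(c,f)
round 2: derive anc(b,j) via R1 from anc(b,c), cites(c,j)
round 2: derive anc(c,i) via R1 from anc(c,f), cites(f,i)
round 2: derive anc(f,e) via R1 from anc(f,i), cites(i,e)
round 2: derive anc(h,i) via R1 from anc(h,f), cites(f,i)
round 2: derive anc(i,d) via R1 from anc(i,e), cites(e,d)
round 2: derive anc(i,i) via R1 from anc(i,e), cites(e,i)
round 2: derive anc(j,i) via R1 from anc(j,f), cites(f,i)
round 2: derive reach(b,c) via R2 from anc(b,c)
round 2: derive reach(c,f) via R2 from anc(c,f)
round 2: derive reach(c,j) via R2 from anc(c,j)
round 2: derive reach(e,d) via R2 from anc(e,d)
round 2: derive reach(e,e) via R2 from anc(e,e)
round 2: derive reach(e,i) via R2 from anc(e,i)
round 2: derive reach(f,i) via R2 from anc(f,i)
round 2: derive reach(h,f) via R2 from anc(h,f)
round 2: derive reach(h,j) via R2 from anc(h,j)
round 2: derive reach(i,e) via R2 from anc(i,e)
round 2: derive reach(j,f) via R2 from anc(j,f)
round 2: derive reach(b,f) via R4 from anc(b,c), cites(c,f)
round 2: derive reach(b,j) via R4 from anc(b,c), cites(c,j)
round 2: derive reach(c,i) via R4 from anc(c,f), cites(f,i)
round 2: derive reach(f,e) via R4 from anc(f,i), cites(i,e)
round 2: derive reach(h,i) via R4 from anc(h,f), cites(f,i)
round 2: derive reach(i,d) via R4 from anc(i,e), cites(e,d)
round 2: derive reach(i,i) via R4 from anc(i,e), cites(e,i)
round 2: derive reach(j,i) via R4 from anc(j,f), cites(f,i)
round 3: derive anc(b,i) via R1 from anc(b,f), cites(f,i)
round 3: derive anc(c,e) via R1 from anc(c,i), cites(i,e)
round 3: derive anc(f,d) via R1 from anc(f,e), cites(e,d)
round 3: derive anc(h,e) via R1 from anc(h,i), cites(i,e)
round 3: derive anc(j,e) via R1 from anc(j,i), cites(i,e)
round 3: derive reach(b,e) via R3 from reach(b,f), reach(f,e)
round 3: derive reach(b,i) via R3 from reach(b,c), reach(c,i)
round 3: derive reach(c,d) via R3 from reach(c,i), reach(i,d)
round 3: derive reach(c,e) via R3 from reach(c,f), reach(f,e)
round 3: derive reach(f,d) via R3 from reach(f,e), reach(e,d)
round 3: derive reach(h,d) via R3 from reach(h,i), reach(i,d)
round 3: derive reach(h,e) via R3 from reach(h,f), reach(f,e)
round 3: derive reach(j,d) via R3 from reach(j,i), reach(i,d)
round 3: derive reach(j,e) via R3 from reach(j,f), reach(f,e)
round 4: derive anc(b,e) via R1 from anc(b,i), cites(i,e)
round 4: derive anc(c,d) via R1 from anc(c,e), cites(e,d)
round 4: derive anc(h,d) via R1 from anc(h,e), cites(e,d)
round 4: derive anc(j,d) via R1 from anc(j,e), cites(e,d)
round 4: derive reach(b,d) via R3 from reach(b,c), reach(c,d)
round 5: derive anc(b,d) via R1 from anc(b,e), cites(e,d)

yes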